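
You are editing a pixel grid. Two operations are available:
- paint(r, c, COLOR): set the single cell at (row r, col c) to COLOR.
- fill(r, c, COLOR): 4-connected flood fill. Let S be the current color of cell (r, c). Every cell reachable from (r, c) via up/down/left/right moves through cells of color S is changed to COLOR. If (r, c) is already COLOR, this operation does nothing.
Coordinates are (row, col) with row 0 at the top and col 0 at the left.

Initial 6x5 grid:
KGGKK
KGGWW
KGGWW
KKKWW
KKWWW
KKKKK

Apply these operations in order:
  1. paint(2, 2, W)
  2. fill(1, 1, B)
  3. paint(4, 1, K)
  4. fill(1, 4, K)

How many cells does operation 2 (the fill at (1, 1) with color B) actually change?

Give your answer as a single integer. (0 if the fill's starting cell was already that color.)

Answer: 5

Derivation:
After op 1 paint(2,2,W):
KGGKK
KGGWW
KGWWW
KKKWW
KKWWW
KKKKK
After op 2 fill(1,1,B) [5 cells changed]:
KBBKK
KBBWW
KBWWW
KKKWW
KKWWW
KKKKK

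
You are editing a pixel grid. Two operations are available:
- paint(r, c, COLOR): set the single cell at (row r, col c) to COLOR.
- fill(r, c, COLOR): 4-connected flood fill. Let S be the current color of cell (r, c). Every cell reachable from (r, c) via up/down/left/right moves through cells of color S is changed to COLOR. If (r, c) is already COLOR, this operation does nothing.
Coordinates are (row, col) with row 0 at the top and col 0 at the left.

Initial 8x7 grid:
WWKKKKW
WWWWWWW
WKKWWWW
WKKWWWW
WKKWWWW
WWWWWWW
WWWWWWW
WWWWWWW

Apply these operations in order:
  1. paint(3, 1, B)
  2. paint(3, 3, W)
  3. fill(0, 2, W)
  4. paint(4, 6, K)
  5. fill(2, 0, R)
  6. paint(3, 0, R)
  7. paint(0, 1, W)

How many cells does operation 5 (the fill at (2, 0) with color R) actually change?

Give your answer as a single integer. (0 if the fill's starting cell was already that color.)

After op 1 paint(3,1,B):
WWKKKKW
WWWWWWW
WKKWWWW
WBKWWWW
WKKWWWW
WWWWWWW
WWWWWWW
WWWWWWW
After op 2 paint(3,3,W):
WWKKKKW
WWWWWWW
WKKWWWW
WBKWWWW
WKKWWWW
WWWWWWW
WWWWWWW
WWWWWWW
After op 3 fill(0,2,W) [4 cells changed]:
WWWWWWW
WWWWWWW
WKKWWWW
WBKWWWW
WKKWWWW
WWWWWWW
WWWWWWW
WWWWWWW
After op 4 paint(4,6,K):
WWWWWWW
WWWWWWW
WKKWWWW
WBKWWWW
WKKWWWK
WWWWWWW
WWWWWWW
WWWWWWW
After op 5 fill(2,0,R) [49 cells changed]:
RRRRRRR
RRRRRRR
RKKRRRR
RBKRRRR
RKKRRRK
RRRRRRR
RRRRRRR
RRRRRRR

Answer: 49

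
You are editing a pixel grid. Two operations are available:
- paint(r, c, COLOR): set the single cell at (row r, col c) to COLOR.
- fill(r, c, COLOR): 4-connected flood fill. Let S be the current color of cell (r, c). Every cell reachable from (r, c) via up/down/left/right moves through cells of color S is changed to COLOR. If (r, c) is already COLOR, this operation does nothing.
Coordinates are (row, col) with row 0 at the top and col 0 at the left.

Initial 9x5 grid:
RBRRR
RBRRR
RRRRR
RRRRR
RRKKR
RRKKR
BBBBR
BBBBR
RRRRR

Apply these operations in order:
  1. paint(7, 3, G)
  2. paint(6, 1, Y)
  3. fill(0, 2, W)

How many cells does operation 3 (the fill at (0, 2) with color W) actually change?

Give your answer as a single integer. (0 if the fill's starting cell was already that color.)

After op 1 paint(7,3,G):
RBRRR
RBRRR
RRRRR
RRRRR
RRKKR
RRKKR
BBBBR
BBBGR
RRRRR
After op 2 paint(6,1,Y):
RBRRR
RBRRR
RRRRR
RRRRR
RRKKR
RRKKR
BYBBR
BBBGR
RRRRR
After op 3 fill(0,2,W) [31 cells changed]:
WBWWW
WBWWW
WWWWW
WWWWW
WWKKW
WWKKW
BYBBW
BBBGW
WWWWW

Answer: 31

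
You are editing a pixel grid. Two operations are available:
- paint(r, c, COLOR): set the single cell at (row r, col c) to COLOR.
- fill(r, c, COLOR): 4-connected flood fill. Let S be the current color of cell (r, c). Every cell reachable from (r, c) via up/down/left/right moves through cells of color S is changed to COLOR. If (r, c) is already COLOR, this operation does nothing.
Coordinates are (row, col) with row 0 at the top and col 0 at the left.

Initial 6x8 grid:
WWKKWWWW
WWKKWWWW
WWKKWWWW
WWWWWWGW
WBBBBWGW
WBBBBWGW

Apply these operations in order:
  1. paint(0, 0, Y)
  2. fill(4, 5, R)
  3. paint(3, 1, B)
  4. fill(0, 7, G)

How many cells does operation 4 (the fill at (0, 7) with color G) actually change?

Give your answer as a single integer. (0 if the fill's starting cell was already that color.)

Answer: 21

Derivation:
After op 1 paint(0,0,Y):
YWKKWWWW
WWKKWWWW
WWKKWWWW
WWWWWWGW
WBBBBWGW
WBBBBWGW
After op 2 fill(4,5,R) [30 cells changed]:
YRKKRRRR
RRKKRRRR
RRKKRRRR
RRRRRRGR
RBBBBRGR
RBBBBRGR
After op 3 paint(3,1,B):
YRKKRRRR
RRKKRRRR
RRKKRRRR
RBRRRRGR
RBBBBRGR
RBBBBRGR
After op 4 fill(0,7,G) [21 cells changed]:
YRKKGGGG
RRKKGGGG
RRKKGGGG
RBGGGGGG
RBBBBGGG
RBBBBGGG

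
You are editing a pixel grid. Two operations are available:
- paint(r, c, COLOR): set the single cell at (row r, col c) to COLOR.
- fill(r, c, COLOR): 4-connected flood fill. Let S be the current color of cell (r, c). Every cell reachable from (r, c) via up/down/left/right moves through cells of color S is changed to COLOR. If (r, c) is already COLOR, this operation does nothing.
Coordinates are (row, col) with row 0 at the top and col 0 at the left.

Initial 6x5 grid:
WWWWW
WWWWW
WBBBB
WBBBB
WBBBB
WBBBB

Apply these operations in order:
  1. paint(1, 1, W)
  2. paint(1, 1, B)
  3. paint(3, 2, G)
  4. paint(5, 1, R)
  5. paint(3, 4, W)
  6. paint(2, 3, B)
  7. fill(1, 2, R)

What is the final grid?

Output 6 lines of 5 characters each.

After op 1 paint(1,1,W):
WWWWW
WWWWW
WBBBB
WBBBB
WBBBB
WBBBB
After op 2 paint(1,1,B):
WWWWW
WBWWW
WBBBB
WBBBB
WBBBB
WBBBB
After op 3 paint(3,2,G):
WWWWW
WBWWW
WBBBB
WBGBB
WBBBB
WBBBB
After op 4 paint(5,1,R):
WWWWW
WBWWW
WBBBB
WBGBB
WBBBB
WRBBB
After op 5 paint(3,4,W):
WWWWW
WBWWW
WBBBB
WBGBW
WBBBB
WRBBB
After op 6 paint(2,3,B):
WWWWW
WBWWW
WBBBB
WBGBW
WBBBB
WRBBB
After op 7 fill(1,2,R) [13 cells changed]:
RRRRR
RBRRR
RBBBB
RBGBW
RBBBB
RRBBB

Answer: RRRRR
RBRRR
RBBBB
RBGBW
RBBBB
RRBBB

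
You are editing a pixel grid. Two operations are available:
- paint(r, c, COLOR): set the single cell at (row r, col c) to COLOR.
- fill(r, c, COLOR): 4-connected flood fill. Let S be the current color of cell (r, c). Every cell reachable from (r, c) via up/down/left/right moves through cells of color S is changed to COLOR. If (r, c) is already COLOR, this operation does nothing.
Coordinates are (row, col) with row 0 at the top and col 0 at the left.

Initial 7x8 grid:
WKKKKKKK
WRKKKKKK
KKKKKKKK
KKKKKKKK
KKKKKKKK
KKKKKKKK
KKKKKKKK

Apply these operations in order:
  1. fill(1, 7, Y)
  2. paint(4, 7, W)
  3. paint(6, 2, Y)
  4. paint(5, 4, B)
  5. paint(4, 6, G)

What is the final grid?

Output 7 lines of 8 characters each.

Answer: WYYYYYYY
WRYYYYYY
YYYYYYYY
YYYYYYYY
YYYYYYGW
YYYYBYYY
YYYYYYYY

Derivation:
After op 1 fill(1,7,Y) [53 cells changed]:
WYYYYYYY
WRYYYYYY
YYYYYYYY
YYYYYYYY
YYYYYYYY
YYYYYYYY
YYYYYYYY
After op 2 paint(4,7,W):
WYYYYYYY
WRYYYYYY
YYYYYYYY
YYYYYYYY
YYYYYYYW
YYYYYYYY
YYYYYYYY
After op 3 paint(6,2,Y):
WYYYYYYY
WRYYYYYY
YYYYYYYY
YYYYYYYY
YYYYYYYW
YYYYYYYY
YYYYYYYY
After op 4 paint(5,4,B):
WYYYYYYY
WRYYYYYY
YYYYYYYY
YYYYYYYY
YYYYYYYW
YYYYBYYY
YYYYYYYY
After op 5 paint(4,6,G):
WYYYYYYY
WRYYYYYY
YYYYYYYY
YYYYYYYY
YYYYYYGW
YYYYBYYY
YYYYYYYY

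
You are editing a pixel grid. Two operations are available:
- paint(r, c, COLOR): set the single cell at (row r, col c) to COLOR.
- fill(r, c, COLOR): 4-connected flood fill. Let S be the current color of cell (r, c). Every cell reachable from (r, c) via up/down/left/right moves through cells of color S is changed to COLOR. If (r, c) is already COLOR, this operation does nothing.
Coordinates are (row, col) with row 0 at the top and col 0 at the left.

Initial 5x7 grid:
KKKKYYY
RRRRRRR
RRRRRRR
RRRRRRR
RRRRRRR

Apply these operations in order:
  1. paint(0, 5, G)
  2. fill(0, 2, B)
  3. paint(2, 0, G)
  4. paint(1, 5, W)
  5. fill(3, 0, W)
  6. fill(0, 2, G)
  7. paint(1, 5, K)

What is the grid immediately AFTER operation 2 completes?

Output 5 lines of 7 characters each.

Answer: BBBBYGY
RRRRRRR
RRRRRRR
RRRRRRR
RRRRRRR

Derivation:
After op 1 paint(0,5,G):
KKKKYGY
RRRRRRR
RRRRRRR
RRRRRRR
RRRRRRR
After op 2 fill(0,2,B) [4 cells changed]:
BBBBYGY
RRRRRRR
RRRRRRR
RRRRRRR
RRRRRRR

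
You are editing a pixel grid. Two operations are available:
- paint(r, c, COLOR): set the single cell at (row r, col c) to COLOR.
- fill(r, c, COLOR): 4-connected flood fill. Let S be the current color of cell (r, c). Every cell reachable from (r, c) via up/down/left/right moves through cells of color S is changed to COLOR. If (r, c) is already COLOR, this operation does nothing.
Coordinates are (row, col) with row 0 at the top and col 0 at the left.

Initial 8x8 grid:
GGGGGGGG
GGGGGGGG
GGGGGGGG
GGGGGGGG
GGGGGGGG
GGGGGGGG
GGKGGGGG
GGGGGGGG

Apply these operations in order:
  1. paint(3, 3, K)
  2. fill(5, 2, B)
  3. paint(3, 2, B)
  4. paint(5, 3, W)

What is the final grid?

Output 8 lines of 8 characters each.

Answer: BBBBBBBB
BBBBBBBB
BBBBBBBB
BBBKBBBB
BBBBBBBB
BBBWBBBB
BBKBBBBB
BBBBBBBB

Derivation:
After op 1 paint(3,3,K):
GGGGGGGG
GGGGGGGG
GGGGGGGG
GGGKGGGG
GGGGGGGG
GGGGGGGG
GGKGGGGG
GGGGGGGG
After op 2 fill(5,2,B) [62 cells changed]:
BBBBBBBB
BBBBBBBB
BBBBBBBB
BBBKBBBB
BBBBBBBB
BBBBBBBB
BBKBBBBB
BBBBBBBB
After op 3 paint(3,2,B):
BBBBBBBB
BBBBBBBB
BBBBBBBB
BBBKBBBB
BBBBBBBB
BBBBBBBB
BBKBBBBB
BBBBBBBB
After op 4 paint(5,3,W):
BBBBBBBB
BBBBBBBB
BBBBBBBB
BBBKBBBB
BBBBBBBB
BBBWBBBB
BBKBBBBB
BBBBBBBB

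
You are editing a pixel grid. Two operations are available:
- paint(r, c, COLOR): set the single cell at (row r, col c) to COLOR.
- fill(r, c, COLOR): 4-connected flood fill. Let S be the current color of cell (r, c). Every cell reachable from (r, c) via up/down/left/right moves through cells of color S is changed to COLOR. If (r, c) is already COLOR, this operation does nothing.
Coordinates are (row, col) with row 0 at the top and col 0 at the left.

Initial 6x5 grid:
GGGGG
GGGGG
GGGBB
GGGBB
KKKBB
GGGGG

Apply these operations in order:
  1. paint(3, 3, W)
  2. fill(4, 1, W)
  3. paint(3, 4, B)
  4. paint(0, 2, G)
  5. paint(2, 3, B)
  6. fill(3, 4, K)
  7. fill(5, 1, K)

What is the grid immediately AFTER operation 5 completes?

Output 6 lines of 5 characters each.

After op 1 paint(3,3,W):
GGGGG
GGGGG
GGGBB
GGGWB
KKKBB
GGGGG
After op 2 fill(4,1,W) [3 cells changed]:
GGGGG
GGGGG
GGGBB
GGGWB
WWWBB
GGGGG
After op 3 paint(3,4,B):
GGGGG
GGGGG
GGGBB
GGGWB
WWWBB
GGGGG
After op 4 paint(0,2,G):
GGGGG
GGGGG
GGGBB
GGGWB
WWWBB
GGGGG
After op 5 paint(2,3,B):
GGGGG
GGGGG
GGGBB
GGGWB
WWWBB
GGGGG

Answer: GGGGG
GGGGG
GGGBB
GGGWB
WWWBB
GGGGG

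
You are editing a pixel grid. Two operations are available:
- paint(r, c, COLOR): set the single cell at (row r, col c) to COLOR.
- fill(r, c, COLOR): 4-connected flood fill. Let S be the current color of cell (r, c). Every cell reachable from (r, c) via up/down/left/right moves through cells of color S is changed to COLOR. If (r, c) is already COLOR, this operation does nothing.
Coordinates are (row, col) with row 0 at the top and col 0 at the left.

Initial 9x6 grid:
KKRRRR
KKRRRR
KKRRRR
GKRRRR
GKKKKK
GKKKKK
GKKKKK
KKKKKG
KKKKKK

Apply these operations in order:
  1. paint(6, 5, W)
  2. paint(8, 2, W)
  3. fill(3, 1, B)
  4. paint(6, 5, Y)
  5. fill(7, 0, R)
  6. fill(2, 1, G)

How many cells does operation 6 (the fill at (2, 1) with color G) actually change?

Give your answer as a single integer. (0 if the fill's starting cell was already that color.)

Answer: 47

Derivation:
After op 1 paint(6,5,W):
KKRRRR
KKRRRR
KKRRRR
GKRRRR
GKKKKK
GKKKKK
GKKKKW
KKKKKG
KKKKKK
After op 2 paint(8,2,W):
KKRRRR
KKRRRR
KKRRRR
GKRRRR
GKKKKK
GKKKKK
GKKKKW
KKKKKG
KKWKKK
After op 3 fill(3,1,B) [31 cells changed]:
BBRRRR
BBRRRR
BBRRRR
GBRRRR
GBBBBB
GBBBBB
GBBBBW
BBBBBG
BBWBBB
After op 4 paint(6,5,Y):
BBRRRR
BBRRRR
BBRRRR
GBRRRR
GBBBBB
GBBBBB
GBBBBY
BBBBBG
BBWBBB
After op 5 fill(7,0,R) [31 cells changed]:
RRRRRR
RRRRRR
RRRRRR
GRRRRR
GRRRRR
GRRRRR
GRRRRY
RRRRRG
RRWRRR
After op 6 fill(2,1,G) [47 cells changed]:
GGGGGG
GGGGGG
GGGGGG
GGGGGG
GGGGGG
GGGGGG
GGGGGY
GGGGGG
GGWGGG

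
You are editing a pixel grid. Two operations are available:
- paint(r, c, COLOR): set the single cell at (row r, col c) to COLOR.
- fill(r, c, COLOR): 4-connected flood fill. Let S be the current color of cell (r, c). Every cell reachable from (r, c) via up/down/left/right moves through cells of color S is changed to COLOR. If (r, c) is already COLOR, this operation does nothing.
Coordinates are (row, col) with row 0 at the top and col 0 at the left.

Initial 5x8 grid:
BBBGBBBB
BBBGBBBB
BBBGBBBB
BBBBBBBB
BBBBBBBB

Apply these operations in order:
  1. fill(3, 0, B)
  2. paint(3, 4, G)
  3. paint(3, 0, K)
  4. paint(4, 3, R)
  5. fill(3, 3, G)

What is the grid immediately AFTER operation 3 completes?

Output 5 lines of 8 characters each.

Answer: BBBGBBBB
BBBGBBBB
BBBGBBBB
KBBBGBBB
BBBBBBBB

Derivation:
After op 1 fill(3,0,B) [0 cells changed]:
BBBGBBBB
BBBGBBBB
BBBGBBBB
BBBBBBBB
BBBBBBBB
After op 2 paint(3,4,G):
BBBGBBBB
BBBGBBBB
BBBGBBBB
BBBBGBBB
BBBBBBBB
After op 3 paint(3,0,K):
BBBGBBBB
BBBGBBBB
BBBGBBBB
KBBBGBBB
BBBBBBBB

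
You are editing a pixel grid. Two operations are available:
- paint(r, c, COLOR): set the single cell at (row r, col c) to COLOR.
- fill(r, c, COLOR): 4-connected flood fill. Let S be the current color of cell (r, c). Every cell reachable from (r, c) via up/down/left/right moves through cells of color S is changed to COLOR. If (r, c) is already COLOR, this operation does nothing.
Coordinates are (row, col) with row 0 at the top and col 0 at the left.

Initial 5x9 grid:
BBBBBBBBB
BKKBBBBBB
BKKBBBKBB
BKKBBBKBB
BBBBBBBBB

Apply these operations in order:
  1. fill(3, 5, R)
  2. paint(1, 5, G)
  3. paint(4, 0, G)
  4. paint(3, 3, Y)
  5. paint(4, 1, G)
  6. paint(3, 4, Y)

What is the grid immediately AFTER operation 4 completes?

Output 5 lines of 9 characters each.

Answer: RRRRRRRRR
RKKRRGRRR
RKKRRRKRR
RKKYRRKRR
GRRRRRRRR

Derivation:
After op 1 fill(3,5,R) [37 cells changed]:
RRRRRRRRR
RKKRRRRRR
RKKRRRKRR
RKKRRRKRR
RRRRRRRRR
After op 2 paint(1,5,G):
RRRRRRRRR
RKKRRGRRR
RKKRRRKRR
RKKRRRKRR
RRRRRRRRR
After op 3 paint(4,0,G):
RRRRRRRRR
RKKRRGRRR
RKKRRRKRR
RKKRRRKRR
GRRRRRRRR
After op 4 paint(3,3,Y):
RRRRRRRRR
RKKRRGRRR
RKKRRRKRR
RKKYRRKRR
GRRRRRRRR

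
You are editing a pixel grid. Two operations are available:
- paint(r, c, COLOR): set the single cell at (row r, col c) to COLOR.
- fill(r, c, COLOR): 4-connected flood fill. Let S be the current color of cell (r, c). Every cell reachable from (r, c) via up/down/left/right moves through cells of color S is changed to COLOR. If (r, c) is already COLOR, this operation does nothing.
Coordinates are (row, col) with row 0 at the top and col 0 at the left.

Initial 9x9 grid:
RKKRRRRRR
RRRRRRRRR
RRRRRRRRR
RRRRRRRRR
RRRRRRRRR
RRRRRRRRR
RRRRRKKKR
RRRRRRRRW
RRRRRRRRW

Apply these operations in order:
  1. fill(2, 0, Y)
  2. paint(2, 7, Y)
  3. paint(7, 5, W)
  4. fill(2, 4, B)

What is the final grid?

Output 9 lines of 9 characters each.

After op 1 fill(2,0,Y) [74 cells changed]:
YKKYYYYYY
YYYYYYYYY
YYYYYYYYY
YYYYYYYYY
YYYYYYYYY
YYYYYYYYY
YYYYYKKKY
YYYYYYYYW
YYYYYYYYW
After op 2 paint(2,7,Y):
YKKYYYYYY
YYYYYYYYY
YYYYYYYYY
YYYYYYYYY
YYYYYYYYY
YYYYYYYYY
YYYYYKKKY
YYYYYYYYW
YYYYYYYYW
After op 3 paint(7,5,W):
YKKYYYYYY
YYYYYYYYY
YYYYYYYYY
YYYYYYYYY
YYYYYYYYY
YYYYYYYYY
YYYYYKKKY
YYYYYWYYW
YYYYYYYYW
After op 4 fill(2,4,B) [73 cells changed]:
BKKBBBBBB
BBBBBBBBB
BBBBBBBBB
BBBBBBBBB
BBBBBBBBB
BBBBBBBBB
BBBBBKKKB
BBBBBWBBW
BBBBBBBBW

Answer: BKKBBBBBB
BBBBBBBBB
BBBBBBBBB
BBBBBBBBB
BBBBBBBBB
BBBBBBBBB
BBBBBKKKB
BBBBBWBBW
BBBBBBBBW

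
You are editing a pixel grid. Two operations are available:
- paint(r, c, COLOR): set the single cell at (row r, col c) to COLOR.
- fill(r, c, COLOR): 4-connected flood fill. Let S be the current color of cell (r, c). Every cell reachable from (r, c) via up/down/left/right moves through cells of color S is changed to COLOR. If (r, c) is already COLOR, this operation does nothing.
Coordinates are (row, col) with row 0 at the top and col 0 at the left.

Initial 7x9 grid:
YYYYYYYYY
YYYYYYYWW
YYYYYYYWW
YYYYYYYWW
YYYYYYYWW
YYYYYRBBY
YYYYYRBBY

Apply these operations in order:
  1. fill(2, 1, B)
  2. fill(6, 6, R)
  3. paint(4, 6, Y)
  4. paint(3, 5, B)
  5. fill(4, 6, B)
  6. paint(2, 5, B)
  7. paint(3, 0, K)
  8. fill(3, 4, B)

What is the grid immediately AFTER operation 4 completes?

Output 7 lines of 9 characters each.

Answer: RRRRRRRRR
RRRRRRRWW
RRRRRRRWW
RRRRRBRWW
RRRRRRYWW
RRRRRRRRY
RRRRRRRRY

Derivation:
After op 1 fill(2,1,B) [47 cells changed]:
BBBBBBBBB
BBBBBBBWW
BBBBBBBWW
BBBBBBBWW
BBBBBBBWW
BBBBBRBBY
BBBBBRBBY
After op 2 fill(6,6,R) [51 cells changed]:
RRRRRRRRR
RRRRRRRWW
RRRRRRRWW
RRRRRRRWW
RRRRRRRWW
RRRRRRRRY
RRRRRRRRY
After op 3 paint(4,6,Y):
RRRRRRRRR
RRRRRRRWW
RRRRRRRWW
RRRRRRRWW
RRRRRRYWW
RRRRRRRRY
RRRRRRRRY
After op 4 paint(3,5,B):
RRRRRRRRR
RRRRRRRWW
RRRRRRRWW
RRRRRBRWW
RRRRRRYWW
RRRRRRRRY
RRRRRRRRY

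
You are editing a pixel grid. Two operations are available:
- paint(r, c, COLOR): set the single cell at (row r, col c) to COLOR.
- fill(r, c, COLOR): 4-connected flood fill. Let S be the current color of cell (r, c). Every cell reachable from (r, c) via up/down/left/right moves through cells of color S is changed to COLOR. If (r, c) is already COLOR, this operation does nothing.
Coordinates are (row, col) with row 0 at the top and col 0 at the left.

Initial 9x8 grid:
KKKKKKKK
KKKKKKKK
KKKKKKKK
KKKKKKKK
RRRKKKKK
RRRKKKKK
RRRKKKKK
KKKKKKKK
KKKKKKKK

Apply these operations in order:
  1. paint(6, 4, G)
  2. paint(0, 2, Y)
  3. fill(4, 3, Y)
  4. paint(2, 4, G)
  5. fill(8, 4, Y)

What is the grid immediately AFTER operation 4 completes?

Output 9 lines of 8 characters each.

Answer: YYYYYYYY
YYYYYYYY
YYYYGYYY
YYYYYYYY
RRRYYYYY
RRRYYYYY
RRRYGYYY
YYYYYYYY
YYYYYYYY

Derivation:
After op 1 paint(6,4,G):
KKKKKKKK
KKKKKKKK
KKKKKKKK
KKKKKKKK
RRRKKKKK
RRRKKKKK
RRRKGKKK
KKKKKKKK
KKKKKKKK
After op 2 paint(0,2,Y):
KKYKKKKK
KKKKKKKK
KKKKKKKK
KKKKKKKK
RRRKKKKK
RRRKKKKK
RRRKGKKK
KKKKKKKK
KKKKKKKK
After op 3 fill(4,3,Y) [61 cells changed]:
YYYYYYYY
YYYYYYYY
YYYYYYYY
YYYYYYYY
RRRYYYYY
RRRYYYYY
RRRYGYYY
YYYYYYYY
YYYYYYYY
After op 4 paint(2,4,G):
YYYYYYYY
YYYYYYYY
YYYYGYYY
YYYYYYYY
RRRYYYYY
RRRYYYYY
RRRYGYYY
YYYYYYYY
YYYYYYYY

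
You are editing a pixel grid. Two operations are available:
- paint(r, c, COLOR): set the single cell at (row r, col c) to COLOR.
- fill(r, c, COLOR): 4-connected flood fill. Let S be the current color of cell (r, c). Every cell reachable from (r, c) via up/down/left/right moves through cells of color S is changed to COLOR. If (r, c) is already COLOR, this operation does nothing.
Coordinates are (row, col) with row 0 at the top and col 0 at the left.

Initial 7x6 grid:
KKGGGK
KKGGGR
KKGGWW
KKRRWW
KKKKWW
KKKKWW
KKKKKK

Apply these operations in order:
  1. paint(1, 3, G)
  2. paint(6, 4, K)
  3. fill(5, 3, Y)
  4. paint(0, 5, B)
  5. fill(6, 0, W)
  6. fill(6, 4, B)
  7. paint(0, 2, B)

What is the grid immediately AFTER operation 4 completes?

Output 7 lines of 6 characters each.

Answer: YYGGGB
YYGGGR
YYGGWW
YYRRWW
YYYYWW
YYYYWW
YYYYYY

Derivation:
After op 1 paint(1,3,G):
KKGGGK
KKGGGR
KKGGWW
KKRRWW
KKKKWW
KKKKWW
KKKKKK
After op 2 paint(6,4,K):
KKGGGK
KKGGGR
KKGGWW
KKRRWW
KKKKWW
KKKKWW
KKKKKK
After op 3 fill(5,3,Y) [22 cells changed]:
YYGGGK
YYGGGR
YYGGWW
YYRRWW
YYYYWW
YYYYWW
YYYYYY
After op 4 paint(0,5,B):
YYGGGB
YYGGGR
YYGGWW
YYRRWW
YYYYWW
YYYYWW
YYYYYY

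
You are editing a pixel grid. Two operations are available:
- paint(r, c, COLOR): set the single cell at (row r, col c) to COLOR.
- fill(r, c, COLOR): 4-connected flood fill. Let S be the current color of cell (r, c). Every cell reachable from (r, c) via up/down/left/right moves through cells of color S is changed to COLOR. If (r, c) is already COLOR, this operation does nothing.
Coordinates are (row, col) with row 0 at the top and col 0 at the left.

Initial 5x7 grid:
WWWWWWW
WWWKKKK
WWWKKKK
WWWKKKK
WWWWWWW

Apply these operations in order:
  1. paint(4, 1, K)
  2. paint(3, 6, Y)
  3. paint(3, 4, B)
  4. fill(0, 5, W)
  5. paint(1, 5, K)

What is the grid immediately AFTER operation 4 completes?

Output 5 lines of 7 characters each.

Answer: WWWWWWW
WWWKKKK
WWWKKKK
WWWKBKY
WKWWWWW

Derivation:
After op 1 paint(4,1,K):
WWWWWWW
WWWKKKK
WWWKKKK
WWWKKKK
WKWWWWW
After op 2 paint(3,6,Y):
WWWWWWW
WWWKKKK
WWWKKKK
WWWKKKY
WKWWWWW
After op 3 paint(3,4,B):
WWWWWWW
WWWKKKK
WWWKKKK
WWWKBKY
WKWWWWW
After op 4 fill(0,5,W) [0 cells changed]:
WWWWWWW
WWWKKKK
WWWKKKK
WWWKBKY
WKWWWWW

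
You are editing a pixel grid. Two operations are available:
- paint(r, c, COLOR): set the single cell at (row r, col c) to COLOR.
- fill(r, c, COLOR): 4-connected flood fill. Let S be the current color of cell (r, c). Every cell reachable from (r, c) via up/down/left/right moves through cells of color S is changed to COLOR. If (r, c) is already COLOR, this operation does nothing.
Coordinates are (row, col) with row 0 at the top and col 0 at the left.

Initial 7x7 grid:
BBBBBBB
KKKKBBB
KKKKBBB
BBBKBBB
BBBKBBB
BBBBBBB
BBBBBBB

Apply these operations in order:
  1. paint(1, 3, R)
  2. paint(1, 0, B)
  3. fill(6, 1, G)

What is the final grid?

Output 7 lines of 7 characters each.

After op 1 paint(1,3,R):
BBBBBBB
KKKRBBB
KKKKBBB
BBBKBBB
BBBKBBB
BBBBBBB
BBBBBBB
After op 2 paint(1,0,B):
BBBBBBB
BKKRBBB
KKKKBBB
BBBKBBB
BBBKBBB
BBBBBBB
BBBBBBB
After op 3 fill(6,1,G) [40 cells changed]:
GGGGGGG
GKKRGGG
KKKKGGG
GGGKGGG
GGGKGGG
GGGGGGG
GGGGGGG

Answer: GGGGGGG
GKKRGGG
KKKKGGG
GGGKGGG
GGGKGGG
GGGGGGG
GGGGGGG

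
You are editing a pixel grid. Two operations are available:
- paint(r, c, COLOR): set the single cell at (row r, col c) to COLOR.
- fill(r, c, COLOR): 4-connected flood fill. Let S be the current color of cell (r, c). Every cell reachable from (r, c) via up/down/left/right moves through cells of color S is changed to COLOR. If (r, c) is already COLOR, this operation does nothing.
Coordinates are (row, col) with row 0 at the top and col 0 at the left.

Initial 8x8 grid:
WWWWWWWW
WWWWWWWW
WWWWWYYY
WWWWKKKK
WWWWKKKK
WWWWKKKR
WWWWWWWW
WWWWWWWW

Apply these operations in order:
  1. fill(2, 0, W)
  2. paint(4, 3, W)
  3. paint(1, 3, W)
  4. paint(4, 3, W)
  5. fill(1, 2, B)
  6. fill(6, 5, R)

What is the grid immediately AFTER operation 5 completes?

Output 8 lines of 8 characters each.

After op 1 fill(2,0,W) [0 cells changed]:
WWWWWWWW
WWWWWWWW
WWWWWYYY
WWWWKKKK
WWWWKKKK
WWWWKKKR
WWWWWWWW
WWWWWWWW
After op 2 paint(4,3,W):
WWWWWWWW
WWWWWWWW
WWWWWYYY
WWWWKKKK
WWWWKKKK
WWWWKKKR
WWWWWWWW
WWWWWWWW
After op 3 paint(1,3,W):
WWWWWWWW
WWWWWWWW
WWWWWYYY
WWWWKKKK
WWWWKKKK
WWWWKKKR
WWWWWWWW
WWWWWWWW
After op 4 paint(4,3,W):
WWWWWWWW
WWWWWWWW
WWWWWYYY
WWWWKKKK
WWWWKKKK
WWWWKKKR
WWWWWWWW
WWWWWWWW
After op 5 fill(1,2,B) [49 cells changed]:
BBBBBBBB
BBBBBBBB
BBBBBYYY
BBBBKKKK
BBBBKKKK
BBBBKKKR
BBBBBBBB
BBBBBBBB

Answer: BBBBBBBB
BBBBBBBB
BBBBBYYY
BBBBKKKK
BBBBKKKK
BBBBKKKR
BBBBBBBB
BBBBBBBB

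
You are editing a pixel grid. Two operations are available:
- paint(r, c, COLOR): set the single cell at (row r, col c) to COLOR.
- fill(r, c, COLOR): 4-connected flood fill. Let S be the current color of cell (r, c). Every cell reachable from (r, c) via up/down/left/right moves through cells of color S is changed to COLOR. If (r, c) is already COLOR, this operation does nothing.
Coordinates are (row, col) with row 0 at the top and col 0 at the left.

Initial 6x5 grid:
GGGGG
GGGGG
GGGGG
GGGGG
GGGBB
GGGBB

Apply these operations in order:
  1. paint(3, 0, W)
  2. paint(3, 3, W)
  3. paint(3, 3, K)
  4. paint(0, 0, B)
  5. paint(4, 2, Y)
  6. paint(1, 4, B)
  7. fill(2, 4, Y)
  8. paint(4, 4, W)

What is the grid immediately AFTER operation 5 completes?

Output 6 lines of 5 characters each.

Answer: BGGGG
GGGGG
GGGGG
WGGKG
GGYBB
GGGBB

Derivation:
After op 1 paint(3,0,W):
GGGGG
GGGGG
GGGGG
WGGGG
GGGBB
GGGBB
After op 2 paint(3,3,W):
GGGGG
GGGGG
GGGGG
WGGWG
GGGBB
GGGBB
After op 3 paint(3,3,K):
GGGGG
GGGGG
GGGGG
WGGKG
GGGBB
GGGBB
After op 4 paint(0,0,B):
BGGGG
GGGGG
GGGGG
WGGKG
GGGBB
GGGBB
After op 5 paint(4,2,Y):
BGGGG
GGGGG
GGGGG
WGGKG
GGYBB
GGGBB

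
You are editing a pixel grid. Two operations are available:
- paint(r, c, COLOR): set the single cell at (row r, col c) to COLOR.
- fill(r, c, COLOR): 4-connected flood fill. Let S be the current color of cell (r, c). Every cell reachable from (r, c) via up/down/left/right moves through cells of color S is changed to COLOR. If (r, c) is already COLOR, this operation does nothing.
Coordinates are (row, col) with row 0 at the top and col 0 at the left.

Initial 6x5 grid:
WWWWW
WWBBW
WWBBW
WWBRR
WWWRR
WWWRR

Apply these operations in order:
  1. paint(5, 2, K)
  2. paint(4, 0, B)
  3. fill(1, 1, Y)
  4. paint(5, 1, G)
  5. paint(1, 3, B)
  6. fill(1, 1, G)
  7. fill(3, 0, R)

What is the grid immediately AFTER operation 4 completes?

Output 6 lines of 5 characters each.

Answer: YYYYY
YYBBY
YYBBY
YYBRR
BYYRR
YGKRR

Derivation:
After op 1 paint(5,2,K):
WWWWW
WWBBW
WWBBW
WWBRR
WWWRR
WWKRR
After op 2 paint(4,0,B):
WWWWW
WWBBW
WWBBW
WWBRR
BWWRR
WWKRR
After op 3 fill(1,1,Y) [17 cells changed]:
YYYYY
YYBBY
YYBBY
YYBRR
BYYRR
YYKRR
After op 4 paint(5,1,G):
YYYYY
YYBBY
YYBBY
YYBRR
BYYRR
YGKRR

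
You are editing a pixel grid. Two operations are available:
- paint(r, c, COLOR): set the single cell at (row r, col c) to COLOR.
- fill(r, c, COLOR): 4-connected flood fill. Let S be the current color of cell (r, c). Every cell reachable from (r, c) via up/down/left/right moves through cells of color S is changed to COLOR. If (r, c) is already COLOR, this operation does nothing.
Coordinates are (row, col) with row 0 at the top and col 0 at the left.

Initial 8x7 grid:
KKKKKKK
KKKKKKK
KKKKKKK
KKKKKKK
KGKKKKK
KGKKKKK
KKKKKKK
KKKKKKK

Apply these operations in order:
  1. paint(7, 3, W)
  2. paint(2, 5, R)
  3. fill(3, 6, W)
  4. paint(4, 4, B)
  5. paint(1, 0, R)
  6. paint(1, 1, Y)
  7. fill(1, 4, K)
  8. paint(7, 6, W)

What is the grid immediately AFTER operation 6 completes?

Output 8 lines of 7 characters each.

After op 1 paint(7,3,W):
KKKKKKK
KKKKKKK
KKKKKKK
KKKKKKK
KGKKKKK
KGKKKKK
KKKKKKK
KKKWKKK
After op 2 paint(2,5,R):
KKKKKKK
KKKKKKK
KKKKKRK
KKKKKKK
KGKKKKK
KGKKKKK
KKKKKKK
KKKWKKK
After op 3 fill(3,6,W) [52 cells changed]:
WWWWWWW
WWWWWWW
WWWWWRW
WWWWWWW
WGWWWWW
WGWWWWW
WWWWWWW
WWWWWWW
After op 4 paint(4,4,B):
WWWWWWW
WWWWWWW
WWWWWRW
WWWWWWW
WGWWBWW
WGWWWWW
WWWWWWW
WWWWWWW
After op 5 paint(1,0,R):
WWWWWWW
RWWWWWW
WWWWWRW
WWWWWWW
WGWWBWW
WGWWWWW
WWWWWWW
WWWWWWW
After op 6 paint(1,1,Y):
WWWWWWW
RYWWWWW
WWWWWRW
WWWWWWW
WGWWBWW
WGWWWWW
WWWWWWW
WWWWWWW

Answer: WWWWWWW
RYWWWWW
WWWWWRW
WWWWWWW
WGWWBWW
WGWWWWW
WWWWWWW
WWWWWWW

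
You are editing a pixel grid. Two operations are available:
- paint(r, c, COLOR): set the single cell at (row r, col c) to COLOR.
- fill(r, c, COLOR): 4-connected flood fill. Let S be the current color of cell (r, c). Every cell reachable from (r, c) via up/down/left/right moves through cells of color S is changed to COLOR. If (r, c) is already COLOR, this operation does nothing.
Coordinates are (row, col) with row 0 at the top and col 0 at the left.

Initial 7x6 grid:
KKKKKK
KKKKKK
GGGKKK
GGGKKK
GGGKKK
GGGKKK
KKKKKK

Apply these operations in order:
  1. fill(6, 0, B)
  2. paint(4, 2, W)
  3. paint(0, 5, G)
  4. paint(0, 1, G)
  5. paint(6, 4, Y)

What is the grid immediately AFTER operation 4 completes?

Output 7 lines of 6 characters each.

Answer: BGBBBG
BBBBBB
GGGBBB
GGGBBB
GGWBBB
GGGBBB
BBBBBB

Derivation:
After op 1 fill(6,0,B) [30 cells changed]:
BBBBBB
BBBBBB
GGGBBB
GGGBBB
GGGBBB
GGGBBB
BBBBBB
After op 2 paint(4,2,W):
BBBBBB
BBBBBB
GGGBBB
GGGBBB
GGWBBB
GGGBBB
BBBBBB
After op 3 paint(0,5,G):
BBBBBG
BBBBBB
GGGBBB
GGGBBB
GGWBBB
GGGBBB
BBBBBB
After op 4 paint(0,1,G):
BGBBBG
BBBBBB
GGGBBB
GGGBBB
GGWBBB
GGGBBB
BBBBBB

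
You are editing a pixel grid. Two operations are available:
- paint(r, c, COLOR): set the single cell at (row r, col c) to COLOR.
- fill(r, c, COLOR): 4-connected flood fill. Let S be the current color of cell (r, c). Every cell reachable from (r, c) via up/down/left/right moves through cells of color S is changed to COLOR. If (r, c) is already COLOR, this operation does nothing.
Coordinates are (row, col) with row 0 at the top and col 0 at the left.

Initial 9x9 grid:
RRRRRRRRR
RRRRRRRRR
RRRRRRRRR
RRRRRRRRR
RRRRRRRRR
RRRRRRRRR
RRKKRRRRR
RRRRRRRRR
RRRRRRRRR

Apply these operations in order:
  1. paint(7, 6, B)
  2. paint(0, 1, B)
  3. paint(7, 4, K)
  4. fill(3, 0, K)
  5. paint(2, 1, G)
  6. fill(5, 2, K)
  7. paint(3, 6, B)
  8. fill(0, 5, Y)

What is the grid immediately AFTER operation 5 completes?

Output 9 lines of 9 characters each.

Answer: KBKKKKKKK
KKKKKKKKK
KGKKKKKKK
KKKKKKKKK
KKKKKKKKK
KKKKKKKKK
KKKKKKKKK
KKKKKKBKK
KKKKKKKKK

Derivation:
After op 1 paint(7,6,B):
RRRRRRRRR
RRRRRRRRR
RRRRRRRRR
RRRRRRRRR
RRRRRRRRR
RRRRRRRRR
RRKKRRRRR
RRRRRRBRR
RRRRRRRRR
After op 2 paint(0,1,B):
RBRRRRRRR
RRRRRRRRR
RRRRRRRRR
RRRRRRRRR
RRRRRRRRR
RRRRRRRRR
RRKKRRRRR
RRRRRRBRR
RRRRRRRRR
After op 3 paint(7,4,K):
RBRRRRRRR
RRRRRRRRR
RRRRRRRRR
RRRRRRRRR
RRRRRRRRR
RRRRRRRRR
RRKKRRRRR
RRRRKRBRR
RRRRRRRRR
After op 4 fill(3,0,K) [76 cells changed]:
KBKKKKKKK
KKKKKKKKK
KKKKKKKKK
KKKKKKKKK
KKKKKKKKK
KKKKKKKKK
KKKKKKKKK
KKKKKKBKK
KKKKKKKKK
After op 5 paint(2,1,G):
KBKKKKKKK
KKKKKKKKK
KGKKKKKKK
KKKKKKKKK
KKKKKKKKK
KKKKKKKKK
KKKKKKKKK
KKKKKKBKK
KKKKKKKKK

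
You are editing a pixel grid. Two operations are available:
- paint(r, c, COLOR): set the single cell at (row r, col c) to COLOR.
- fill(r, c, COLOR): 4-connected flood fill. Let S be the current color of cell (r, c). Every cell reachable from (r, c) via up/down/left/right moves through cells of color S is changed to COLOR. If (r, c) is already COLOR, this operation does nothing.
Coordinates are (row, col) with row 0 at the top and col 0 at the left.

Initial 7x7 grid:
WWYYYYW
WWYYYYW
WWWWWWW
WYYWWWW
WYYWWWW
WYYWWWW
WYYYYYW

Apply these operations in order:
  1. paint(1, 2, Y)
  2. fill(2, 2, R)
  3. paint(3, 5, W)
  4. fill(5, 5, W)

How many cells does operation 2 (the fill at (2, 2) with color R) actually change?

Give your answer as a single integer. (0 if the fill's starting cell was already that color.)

After op 1 paint(1,2,Y):
WWYYYYW
WWYYYYW
WWWWWWW
WYYWWWW
WYYWWWW
WYYWWWW
WYYYYYW
After op 2 fill(2,2,R) [30 cells changed]:
RRYYYYR
RRYYYYR
RRRRRRR
RYYRRRR
RYYRRRR
RYYRRRR
RYYYYYR

Answer: 30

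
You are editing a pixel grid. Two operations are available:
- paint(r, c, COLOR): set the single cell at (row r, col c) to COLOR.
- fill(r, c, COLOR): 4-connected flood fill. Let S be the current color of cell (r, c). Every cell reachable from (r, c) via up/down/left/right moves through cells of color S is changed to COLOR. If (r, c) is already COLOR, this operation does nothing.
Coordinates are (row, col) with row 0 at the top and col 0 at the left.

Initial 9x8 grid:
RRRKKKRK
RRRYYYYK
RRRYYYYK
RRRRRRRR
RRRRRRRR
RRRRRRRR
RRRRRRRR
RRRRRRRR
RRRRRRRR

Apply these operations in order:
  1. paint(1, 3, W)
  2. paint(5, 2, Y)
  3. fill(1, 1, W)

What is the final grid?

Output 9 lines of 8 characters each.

Answer: WWWKKKRK
WWWWYYYK
WWWYYYYK
WWWWWWWW
WWWWWWWW
WWYWWWWW
WWWWWWWW
WWWWWWWW
WWWWWWWW

Derivation:
After op 1 paint(1,3,W):
RRRKKKRK
RRRWYYYK
RRRYYYYK
RRRRRRRR
RRRRRRRR
RRRRRRRR
RRRRRRRR
RRRRRRRR
RRRRRRRR
After op 2 paint(5,2,Y):
RRRKKKRK
RRRWYYYK
RRRYYYYK
RRRRRRRR
RRRRRRRR
RRYRRRRR
RRRRRRRR
RRRRRRRR
RRRRRRRR
After op 3 fill(1,1,W) [56 cells changed]:
WWWKKKRK
WWWWYYYK
WWWYYYYK
WWWWWWWW
WWWWWWWW
WWYWWWWW
WWWWWWWW
WWWWWWWW
WWWWWWWW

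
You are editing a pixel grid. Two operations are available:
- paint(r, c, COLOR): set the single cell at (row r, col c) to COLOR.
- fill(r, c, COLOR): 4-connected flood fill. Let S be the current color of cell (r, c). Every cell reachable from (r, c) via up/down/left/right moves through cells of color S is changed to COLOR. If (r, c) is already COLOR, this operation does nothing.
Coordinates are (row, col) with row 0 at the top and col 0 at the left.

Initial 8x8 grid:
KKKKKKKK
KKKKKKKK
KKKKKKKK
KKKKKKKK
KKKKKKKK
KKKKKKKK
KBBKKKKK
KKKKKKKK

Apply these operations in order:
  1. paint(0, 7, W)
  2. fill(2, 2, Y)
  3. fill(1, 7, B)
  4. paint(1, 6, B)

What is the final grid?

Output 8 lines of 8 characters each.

After op 1 paint(0,7,W):
KKKKKKKW
KKKKKKKK
KKKKKKKK
KKKKKKKK
KKKKKKKK
KKKKKKKK
KBBKKKKK
KKKKKKKK
After op 2 fill(2,2,Y) [61 cells changed]:
YYYYYYYW
YYYYYYYY
YYYYYYYY
YYYYYYYY
YYYYYYYY
YYYYYYYY
YBBYYYYY
YYYYYYYY
After op 3 fill(1,7,B) [61 cells changed]:
BBBBBBBW
BBBBBBBB
BBBBBBBB
BBBBBBBB
BBBBBBBB
BBBBBBBB
BBBBBBBB
BBBBBBBB
After op 4 paint(1,6,B):
BBBBBBBW
BBBBBBBB
BBBBBBBB
BBBBBBBB
BBBBBBBB
BBBBBBBB
BBBBBBBB
BBBBBBBB

Answer: BBBBBBBW
BBBBBBBB
BBBBBBBB
BBBBBBBB
BBBBBBBB
BBBBBBBB
BBBBBBBB
BBBBBBBB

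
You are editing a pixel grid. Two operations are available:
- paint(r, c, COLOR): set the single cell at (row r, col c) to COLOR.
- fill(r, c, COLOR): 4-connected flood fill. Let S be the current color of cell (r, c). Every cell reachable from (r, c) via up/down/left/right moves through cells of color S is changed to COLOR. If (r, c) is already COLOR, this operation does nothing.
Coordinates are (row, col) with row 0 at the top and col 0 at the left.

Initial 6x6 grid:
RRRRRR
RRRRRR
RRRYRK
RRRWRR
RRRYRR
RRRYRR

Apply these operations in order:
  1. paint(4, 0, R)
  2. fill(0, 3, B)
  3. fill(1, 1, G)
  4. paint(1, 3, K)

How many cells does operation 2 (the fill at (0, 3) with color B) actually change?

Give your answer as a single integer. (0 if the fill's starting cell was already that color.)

After op 1 paint(4,0,R):
RRRRRR
RRRRRR
RRRYRK
RRRWRR
RRRYRR
RRRYRR
After op 2 fill(0,3,B) [31 cells changed]:
BBBBBB
BBBBBB
BBBYBK
BBBWBB
BBBYBB
BBBYBB

Answer: 31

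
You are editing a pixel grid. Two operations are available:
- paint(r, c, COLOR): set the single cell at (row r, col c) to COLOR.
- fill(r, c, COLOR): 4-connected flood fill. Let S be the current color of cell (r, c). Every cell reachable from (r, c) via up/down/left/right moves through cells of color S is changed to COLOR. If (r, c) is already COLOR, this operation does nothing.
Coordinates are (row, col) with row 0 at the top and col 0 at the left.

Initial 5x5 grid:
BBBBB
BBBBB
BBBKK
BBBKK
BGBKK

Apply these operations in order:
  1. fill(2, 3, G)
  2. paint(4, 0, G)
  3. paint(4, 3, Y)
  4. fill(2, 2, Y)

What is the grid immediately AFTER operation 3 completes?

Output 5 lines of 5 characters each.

Answer: BBBBB
BBBBB
BBBGG
BBBGG
GGBYG

Derivation:
After op 1 fill(2,3,G) [6 cells changed]:
BBBBB
BBBBB
BBBGG
BBBGG
BGBGG
After op 2 paint(4,0,G):
BBBBB
BBBBB
BBBGG
BBBGG
GGBGG
After op 3 paint(4,3,Y):
BBBBB
BBBBB
BBBGG
BBBGG
GGBYG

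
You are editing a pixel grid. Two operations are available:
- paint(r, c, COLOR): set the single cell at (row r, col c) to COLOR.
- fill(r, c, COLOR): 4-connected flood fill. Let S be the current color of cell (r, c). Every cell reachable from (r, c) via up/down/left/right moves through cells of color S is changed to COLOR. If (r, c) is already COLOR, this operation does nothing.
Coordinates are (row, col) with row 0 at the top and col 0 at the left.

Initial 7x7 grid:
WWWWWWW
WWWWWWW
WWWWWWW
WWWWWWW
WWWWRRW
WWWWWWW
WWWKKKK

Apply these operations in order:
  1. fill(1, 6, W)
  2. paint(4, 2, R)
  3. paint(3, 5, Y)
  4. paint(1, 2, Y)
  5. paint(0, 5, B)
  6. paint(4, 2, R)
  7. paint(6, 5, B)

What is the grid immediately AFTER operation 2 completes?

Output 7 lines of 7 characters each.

After op 1 fill(1,6,W) [0 cells changed]:
WWWWWWW
WWWWWWW
WWWWWWW
WWWWWWW
WWWWRRW
WWWWWWW
WWWKKKK
After op 2 paint(4,2,R):
WWWWWWW
WWWWWWW
WWWWWWW
WWWWWWW
WWRWRRW
WWWWWWW
WWWKKKK

Answer: WWWWWWW
WWWWWWW
WWWWWWW
WWWWWWW
WWRWRRW
WWWWWWW
WWWKKKK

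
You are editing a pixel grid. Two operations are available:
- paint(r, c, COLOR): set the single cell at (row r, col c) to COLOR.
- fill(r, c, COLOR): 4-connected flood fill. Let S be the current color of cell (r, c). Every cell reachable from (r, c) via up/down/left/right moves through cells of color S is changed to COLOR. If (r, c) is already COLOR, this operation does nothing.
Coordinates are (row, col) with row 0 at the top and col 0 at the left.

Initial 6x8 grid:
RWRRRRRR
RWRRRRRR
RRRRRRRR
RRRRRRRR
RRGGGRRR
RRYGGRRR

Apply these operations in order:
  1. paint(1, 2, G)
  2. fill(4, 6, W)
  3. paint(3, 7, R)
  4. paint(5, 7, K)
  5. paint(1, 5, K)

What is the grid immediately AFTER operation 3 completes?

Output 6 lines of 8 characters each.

After op 1 paint(1,2,G):
RWRRRRRR
RWGRRRRR
RRRRRRRR
RRRRRRRR
RRGGGRRR
RRYGGRRR
After op 2 fill(4,6,W) [39 cells changed]:
WWWWWWWW
WWGWWWWW
WWWWWWWW
WWWWWWWW
WWGGGWWW
WWYGGWWW
After op 3 paint(3,7,R):
WWWWWWWW
WWGWWWWW
WWWWWWWW
WWWWWWWR
WWGGGWWW
WWYGGWWW

Answer: WWWWWWWW
WWGWWWWW
WWWWWWWW
WWWWWWWR
WWGGGWWW
WWYGGWWW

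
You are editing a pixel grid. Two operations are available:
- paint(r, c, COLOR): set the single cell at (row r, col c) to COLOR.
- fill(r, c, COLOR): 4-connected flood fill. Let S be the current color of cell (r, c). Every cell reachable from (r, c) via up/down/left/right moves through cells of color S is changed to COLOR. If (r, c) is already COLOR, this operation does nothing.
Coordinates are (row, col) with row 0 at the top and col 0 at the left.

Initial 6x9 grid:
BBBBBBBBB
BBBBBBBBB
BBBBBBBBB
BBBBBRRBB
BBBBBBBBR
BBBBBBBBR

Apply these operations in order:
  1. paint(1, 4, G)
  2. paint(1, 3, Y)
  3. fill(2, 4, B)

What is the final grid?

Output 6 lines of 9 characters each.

Answer: BBBBBBBBB
BBBYGBBBB
BBBBBBBBB
BBBBBRRBB
BBBBBBBBR
BBBBBBBBR

Derivation:
After op 1 paint(1,4,G):
BBBBBBBBB
BBBBGBBBB
BBBBBBBBB
BBBBBRRBB
BBBBBBBBR
BBBBBBBBR
After op 2 paint(1,3,Y):
BBBBBBBBB
BBBYGBBBB
BBBBBBBBB
BBBBBRRBB
BBBBBBBBR
BBBBBBBBR
After op 3 fill(2,4,B) [0 cells changed]:
BBBBBBBBB
BBBYGBBBB
BBBBBBBBB
BBBBBRRBB
BBBBBBBBR
BBBBBBBBR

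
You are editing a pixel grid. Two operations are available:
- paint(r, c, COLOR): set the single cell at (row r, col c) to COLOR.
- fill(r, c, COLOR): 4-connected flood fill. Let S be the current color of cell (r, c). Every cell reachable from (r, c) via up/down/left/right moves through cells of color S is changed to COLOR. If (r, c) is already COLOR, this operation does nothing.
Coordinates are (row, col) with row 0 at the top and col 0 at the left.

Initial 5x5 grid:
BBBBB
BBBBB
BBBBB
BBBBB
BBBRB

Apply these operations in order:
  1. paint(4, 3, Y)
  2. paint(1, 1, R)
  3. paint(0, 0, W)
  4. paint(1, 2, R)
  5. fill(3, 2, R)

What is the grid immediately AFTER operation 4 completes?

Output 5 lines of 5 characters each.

After op 1 paint(4,3,Y):
BBBBB
BBBBB
BBBBB
BBBBB
BBBYB
After op 2 paint(1,1,R):
BBBBB
BRBBB
BBBBB
BBBBB
BBBYB
After op 3 paint(0,0,W):
WBBBB
BRBBB
BBBBB
BBBBB
BBBYB
After op 4 paint(1,2,R):
WBBBB
BRRBB
BBBBB
BBBBB
BBBYB

Answer: WBBBB
BRRBB
BBBBB
BBBBB
BBBYB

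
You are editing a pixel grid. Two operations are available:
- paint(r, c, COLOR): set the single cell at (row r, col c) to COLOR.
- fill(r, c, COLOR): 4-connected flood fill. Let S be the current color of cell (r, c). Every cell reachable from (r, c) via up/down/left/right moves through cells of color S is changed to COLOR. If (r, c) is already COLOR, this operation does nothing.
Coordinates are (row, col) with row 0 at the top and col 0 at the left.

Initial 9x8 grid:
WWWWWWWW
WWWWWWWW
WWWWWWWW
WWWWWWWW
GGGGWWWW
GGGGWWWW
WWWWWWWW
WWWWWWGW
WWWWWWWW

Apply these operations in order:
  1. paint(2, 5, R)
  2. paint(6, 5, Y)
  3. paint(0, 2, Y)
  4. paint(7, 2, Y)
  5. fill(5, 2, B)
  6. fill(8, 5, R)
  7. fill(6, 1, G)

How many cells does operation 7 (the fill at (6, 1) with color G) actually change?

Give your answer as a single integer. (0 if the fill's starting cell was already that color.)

After op 1 paint(2,5,R):
WWWWWWWW
WWWWWWWW
WWWWWRWW
WWWWWWWW
GGGGWWWW
GGGGWWWW
WWWWWWWW
WWWWWWGW
WWWWWWWW
After op 2 paint(6,5,Y):
WWWWWWWW
WWWWWWWW
WWWWWRWW
WWWWWWWW
GGGGWWWW
GGGGWWWW
WWWWWYWW
WWWWWWGW
WWWWWWWW
After op 3 paint(0,2,Y):
WWYWWWWW
WWWWWWWW
WWWWWRWW
WWWWWWWW
GGGGWWWW
GGGGWWWW
WWWWWYWW
WWWWWWGW
WWWWWWWW
After op 4 paint(7,2,Y):
WWYWWWWW
WWWWWWWW
WWWWWRWW
WWWWWWWW
GGGGWWWW
GGGGWWWW
WWWWWYWW
WWYWWWGW
WWWWWWWW
After op 5 fill(5,2,B) [8 cells changed]:
WWYWWWWW
WWWWWWWW
WWWWWRWW
WWWWWWWW
BBBBWWWW
BBBBWWWW
WWWWWYWW
WWYWWWGW
WWWWWWWW
After op 6 fill(8,5,R) [59 cells changed]:
RRYRRRRR
RRRRRRRR
RRRRRRRR
RRRRRRRR
BBBBRRRR
BBBBRRRR
RRRRRYRR
RRYRRRGR
RRRRRRRR
After op 7 fill(6,1,G) [60 cells changed]:
GGYGGGGG
GGGGGGGG
GGGGGGGG
GGGGGGGG
BBBBGGGG
BBBBGGGG
GGGGGYGG
GGYGGGGG
GGGGGGGG

Answer: 60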